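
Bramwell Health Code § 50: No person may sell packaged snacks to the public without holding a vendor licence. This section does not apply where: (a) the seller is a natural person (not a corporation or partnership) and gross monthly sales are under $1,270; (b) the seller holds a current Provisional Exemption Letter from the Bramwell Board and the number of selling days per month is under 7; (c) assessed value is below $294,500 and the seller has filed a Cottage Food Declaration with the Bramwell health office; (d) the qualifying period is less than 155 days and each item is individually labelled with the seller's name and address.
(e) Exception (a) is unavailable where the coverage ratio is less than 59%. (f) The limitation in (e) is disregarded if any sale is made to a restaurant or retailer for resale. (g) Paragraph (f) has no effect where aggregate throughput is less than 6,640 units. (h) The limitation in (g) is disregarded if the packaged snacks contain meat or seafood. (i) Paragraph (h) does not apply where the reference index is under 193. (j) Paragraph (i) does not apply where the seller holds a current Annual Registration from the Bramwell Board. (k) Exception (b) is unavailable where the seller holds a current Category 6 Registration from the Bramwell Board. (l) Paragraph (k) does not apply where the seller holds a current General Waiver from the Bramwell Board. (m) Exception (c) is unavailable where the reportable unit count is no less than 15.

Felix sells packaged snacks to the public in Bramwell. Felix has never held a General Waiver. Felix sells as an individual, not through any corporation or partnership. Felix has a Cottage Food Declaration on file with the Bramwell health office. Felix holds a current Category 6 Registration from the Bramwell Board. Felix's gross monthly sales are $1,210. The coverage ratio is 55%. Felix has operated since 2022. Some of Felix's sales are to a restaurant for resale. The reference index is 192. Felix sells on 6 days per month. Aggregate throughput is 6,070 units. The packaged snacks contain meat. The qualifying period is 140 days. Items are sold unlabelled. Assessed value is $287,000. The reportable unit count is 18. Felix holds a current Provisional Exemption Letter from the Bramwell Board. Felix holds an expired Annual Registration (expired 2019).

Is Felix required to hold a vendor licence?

All of (a)'s requirements are met (the seller is a natural person; gross monthly sales are $1,210, under the $1,270 limit). However, paragraphs (e)–(j) must be considered: (e) operates against (a): the coverage ratio is 55%, less than the 59% limit. (f) applies (some sales are to a restaurant for resale), but is displaced by (g): (g) operates against (f): aggregate throughput is 6,070 units, less than the 6,640 units limit. (h) applies (the packaged snacks contain meat), but yields to (i): (i) operates against (h): the reference index is 192, under the 193 limit. (j) is inapplicable (the Annual Registration is not current), so (i) stands. Exception (a) does not apply.
Exception (b) is satisfied on its face — a current Provisional Exemption Letter is held; the number of selling days per month is 6, under the 7 limit. Turning to paragraphs (k)–(l): (k) operates against (b): a current Category 6 Registration is held. (l), which would lift (k), is not triggered — there is no General Waiver in force. (b) is therefore removed.
Exception (c)'s conditions are all satisfied: assessed value is $287,000, below the $294,500 limit; a Cottage Food Declaration is on file. But: (m) operates against (c): the reportable unit count is 18, meeting the 15 threshold. Exception (c) does not apply.
Exception (d) fails — items are sold unlabelled.
No exception applies. The general rule governs.

Yes — Felix must hold a vendor licence.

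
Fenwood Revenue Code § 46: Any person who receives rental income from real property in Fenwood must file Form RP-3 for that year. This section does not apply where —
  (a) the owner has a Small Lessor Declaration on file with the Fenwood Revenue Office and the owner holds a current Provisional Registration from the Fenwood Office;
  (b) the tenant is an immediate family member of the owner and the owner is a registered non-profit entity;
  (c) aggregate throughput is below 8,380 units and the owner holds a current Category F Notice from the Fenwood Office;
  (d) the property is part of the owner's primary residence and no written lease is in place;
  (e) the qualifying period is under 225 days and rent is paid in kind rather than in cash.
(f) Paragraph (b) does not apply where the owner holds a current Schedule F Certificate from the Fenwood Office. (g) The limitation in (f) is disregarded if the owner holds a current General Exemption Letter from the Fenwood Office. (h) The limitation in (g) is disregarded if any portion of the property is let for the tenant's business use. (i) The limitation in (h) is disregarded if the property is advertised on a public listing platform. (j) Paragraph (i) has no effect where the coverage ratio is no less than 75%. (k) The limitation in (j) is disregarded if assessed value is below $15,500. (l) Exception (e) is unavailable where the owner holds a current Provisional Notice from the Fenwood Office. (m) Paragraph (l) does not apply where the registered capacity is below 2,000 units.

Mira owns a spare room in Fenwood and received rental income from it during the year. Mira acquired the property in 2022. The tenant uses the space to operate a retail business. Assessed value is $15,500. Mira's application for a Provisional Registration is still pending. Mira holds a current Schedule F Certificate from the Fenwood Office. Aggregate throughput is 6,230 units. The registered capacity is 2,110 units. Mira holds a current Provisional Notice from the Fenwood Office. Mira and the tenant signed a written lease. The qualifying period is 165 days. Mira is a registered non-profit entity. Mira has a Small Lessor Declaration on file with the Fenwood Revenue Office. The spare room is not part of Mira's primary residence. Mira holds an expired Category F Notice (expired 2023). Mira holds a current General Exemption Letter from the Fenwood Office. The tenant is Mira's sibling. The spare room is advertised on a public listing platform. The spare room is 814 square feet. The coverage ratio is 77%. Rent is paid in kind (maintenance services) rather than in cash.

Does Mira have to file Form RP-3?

Yes — Mira must file Form RP-3.

Exception (a) fails — there is no Provisional Registration in force.
Exception (b)'s conditions are all satisfied: the tenant is an immediate family member; Mira is a registered non-profit. However, paragraphs (f)–(k) must be considered: (f) is triggered — a current Schedule F Certificate is held. (g) would limit (f) — a current General Exemption Letter is held — but (h) sets (g) aside: (h) operates against (g): the space is let for business use. (i) would limit (h) — the property is publicly advertised — but (j) sets (i) aside: (j) applies — the coverage ratio is 77%, meeting the 75% threshold. (k) does not operate here (assessed value is $15,500, not below $15,500), so (j) stands. Exception (b) does not apply.
Exception (c) does not apply: no current Category F Notice is held.
Exception (d) fails — the spare room is not part of the primary residence.
Exception (e): the qualifying period is 165 days, under the 225 days limit; rent is paid in kind — every condition holds. But: (l) operates against (e): a current Provisional Notice is held. (m) is inapplicable (the registered capacity is 2,110 units, not below 2,000 units), so (l) stands. (e) is therefore removed.
Every exception is unavailable, so the rule governs.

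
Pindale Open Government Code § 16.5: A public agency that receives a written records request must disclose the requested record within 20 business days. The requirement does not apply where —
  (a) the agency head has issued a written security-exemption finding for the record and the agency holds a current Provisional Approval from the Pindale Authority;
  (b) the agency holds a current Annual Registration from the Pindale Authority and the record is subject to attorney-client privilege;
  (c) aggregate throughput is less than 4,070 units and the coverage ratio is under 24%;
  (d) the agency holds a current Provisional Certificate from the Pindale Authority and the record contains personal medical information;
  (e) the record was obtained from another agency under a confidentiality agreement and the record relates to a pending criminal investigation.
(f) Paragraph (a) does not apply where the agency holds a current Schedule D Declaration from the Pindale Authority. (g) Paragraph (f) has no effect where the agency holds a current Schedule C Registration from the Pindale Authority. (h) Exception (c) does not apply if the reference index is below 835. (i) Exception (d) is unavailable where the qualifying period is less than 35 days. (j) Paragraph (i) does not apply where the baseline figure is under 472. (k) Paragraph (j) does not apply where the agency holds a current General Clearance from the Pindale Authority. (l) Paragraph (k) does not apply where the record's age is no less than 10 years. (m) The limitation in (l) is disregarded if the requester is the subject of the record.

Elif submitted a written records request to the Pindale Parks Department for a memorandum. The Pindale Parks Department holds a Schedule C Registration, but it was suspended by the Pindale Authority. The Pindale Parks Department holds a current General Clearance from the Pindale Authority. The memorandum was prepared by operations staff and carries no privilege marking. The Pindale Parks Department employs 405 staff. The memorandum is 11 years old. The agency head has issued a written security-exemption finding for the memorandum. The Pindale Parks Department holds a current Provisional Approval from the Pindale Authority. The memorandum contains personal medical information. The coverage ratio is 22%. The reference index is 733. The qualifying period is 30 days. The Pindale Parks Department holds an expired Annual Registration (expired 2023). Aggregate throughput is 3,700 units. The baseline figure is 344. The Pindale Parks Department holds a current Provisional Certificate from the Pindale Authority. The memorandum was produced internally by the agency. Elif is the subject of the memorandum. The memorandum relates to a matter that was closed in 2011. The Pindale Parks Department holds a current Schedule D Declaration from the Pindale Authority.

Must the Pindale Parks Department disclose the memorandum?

Yes — the Pindale Parks Department must disclose the memorandum.

Exception (a)'s conditions are all satisfied: a written security-exemption finding has been issued; a current Provisional Approval is held. However, paragraphs (f)–(g) must be considered: (f) operates against (a): a current Schedule D Declaration is held. (g) is not engaged (the Schedule C Registration is not current), so (f) stands. Exception (a) does not apply.
Exception (b) does not apply: no current Annual Registration is held.
Exception (c) is satisfied on its face — aggregate throughput is 3,700 units, less than the 4,070 units limit; the coverage ratio is 22%, under the 24% limit. However, paragraph (h) must be considered: (h) is triggered — the reference index is 733, below the 835 limit. So (c) is unavailable.
Exception (d) is satisfied on its face — a current Provisional Certificate is held; the memorandum contains personal medical information. But: (i) is triggered — the qualifying period is 30 days, less than the 35 days limit. (j) would limit (i) — the baseline figure is 344, under the 472 limit — but (k) sets (j) aside: (k) operates — a current General Clearance is held. (l) would limit (k) — the record's age is 11 years, meeting the 10 years threshold — but (m) sets (l) aside: (m) is engaged — Elif is the subject of the memorandum. (d) is therefore removed.
Exception (e) fails — the memorandum was produced internally.
None of the exceptions is available; § 16.5 applies in full.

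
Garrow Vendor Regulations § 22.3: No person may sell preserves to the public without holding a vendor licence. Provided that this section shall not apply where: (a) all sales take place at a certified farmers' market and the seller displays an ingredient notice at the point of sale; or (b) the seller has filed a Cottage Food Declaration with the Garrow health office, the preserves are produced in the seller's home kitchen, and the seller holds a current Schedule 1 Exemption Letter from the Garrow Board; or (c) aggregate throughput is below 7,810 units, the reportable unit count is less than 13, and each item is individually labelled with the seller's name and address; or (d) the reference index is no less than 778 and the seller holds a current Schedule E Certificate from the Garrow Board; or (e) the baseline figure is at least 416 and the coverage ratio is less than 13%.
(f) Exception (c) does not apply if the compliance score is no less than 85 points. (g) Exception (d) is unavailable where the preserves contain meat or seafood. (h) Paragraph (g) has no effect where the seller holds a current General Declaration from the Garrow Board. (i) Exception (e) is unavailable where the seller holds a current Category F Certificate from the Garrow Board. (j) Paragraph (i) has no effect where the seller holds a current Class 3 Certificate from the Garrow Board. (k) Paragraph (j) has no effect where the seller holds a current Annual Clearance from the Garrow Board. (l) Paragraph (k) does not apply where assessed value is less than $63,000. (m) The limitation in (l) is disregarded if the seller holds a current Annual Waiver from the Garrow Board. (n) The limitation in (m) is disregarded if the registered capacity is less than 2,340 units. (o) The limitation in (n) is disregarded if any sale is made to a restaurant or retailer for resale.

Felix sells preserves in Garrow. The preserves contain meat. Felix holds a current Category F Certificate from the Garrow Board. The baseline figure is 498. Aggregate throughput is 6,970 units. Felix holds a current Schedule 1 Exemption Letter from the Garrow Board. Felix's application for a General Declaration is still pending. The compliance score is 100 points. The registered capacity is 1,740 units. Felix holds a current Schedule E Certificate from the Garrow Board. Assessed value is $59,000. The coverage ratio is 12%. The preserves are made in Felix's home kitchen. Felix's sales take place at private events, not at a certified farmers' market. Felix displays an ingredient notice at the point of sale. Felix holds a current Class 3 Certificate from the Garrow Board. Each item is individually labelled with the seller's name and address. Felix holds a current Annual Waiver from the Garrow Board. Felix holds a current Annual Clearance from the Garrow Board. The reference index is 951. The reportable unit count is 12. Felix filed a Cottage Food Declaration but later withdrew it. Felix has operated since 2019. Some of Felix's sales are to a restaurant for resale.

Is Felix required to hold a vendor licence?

Exception (a) fails — sales are at private events, not a certified farmers' market.
Exception (b) fails — the Cottage Food Declaration was withdrawn.
All of (c)'s requirements are met (aggregate throughput is 6,970 units, below the 7,810 units limit; the reportable unit count is 12, less than the 13 limit; items are individually labelled). But applying paragraph (f): (f) operates against (c): the compliance score is 100 points, meeting the 85 points threshold. So (c) is unavailable.
Exception (d): the reference index is 951, meeting the 778 threshold; a current Schedule E Certificate is held — every condition holds. However, paragraphs (g)–(h) must be considered: (g) operates — the preserves contain meat. (h), which would lift (g), is not triggered — no current General Declaration is held. Exception (d) does not apply.
Exception (e)'s conditions are all satisfied: the baseline figure is 498, meeting the 416 threshold; the coverage ratio is 12%, less than the 13% limit. However, paragraphs (i)–(o) must be considered: (i) operates against (e): a current Category F Certificate is held. (j) operates (a current Class 3 Certificate is held), but is overridden by (k): (k) is engaged — a current Annual Clearance is held. (l) would limit (k) — assessed value is $59,000, less than the $63,000 limit — but (m) sets (l) aside: (m) applies — a current Annual Waiver is held. (n) operates (the registered capacity is 1,740 units, less than the 2,340 units limit), but is overridden by (o): (o) operates against (n): some sales are to a restaurant for resale. Exception (e) does not apply.
No exception applies. The general rule governs.

Yes — Felix must hold a vendor licence.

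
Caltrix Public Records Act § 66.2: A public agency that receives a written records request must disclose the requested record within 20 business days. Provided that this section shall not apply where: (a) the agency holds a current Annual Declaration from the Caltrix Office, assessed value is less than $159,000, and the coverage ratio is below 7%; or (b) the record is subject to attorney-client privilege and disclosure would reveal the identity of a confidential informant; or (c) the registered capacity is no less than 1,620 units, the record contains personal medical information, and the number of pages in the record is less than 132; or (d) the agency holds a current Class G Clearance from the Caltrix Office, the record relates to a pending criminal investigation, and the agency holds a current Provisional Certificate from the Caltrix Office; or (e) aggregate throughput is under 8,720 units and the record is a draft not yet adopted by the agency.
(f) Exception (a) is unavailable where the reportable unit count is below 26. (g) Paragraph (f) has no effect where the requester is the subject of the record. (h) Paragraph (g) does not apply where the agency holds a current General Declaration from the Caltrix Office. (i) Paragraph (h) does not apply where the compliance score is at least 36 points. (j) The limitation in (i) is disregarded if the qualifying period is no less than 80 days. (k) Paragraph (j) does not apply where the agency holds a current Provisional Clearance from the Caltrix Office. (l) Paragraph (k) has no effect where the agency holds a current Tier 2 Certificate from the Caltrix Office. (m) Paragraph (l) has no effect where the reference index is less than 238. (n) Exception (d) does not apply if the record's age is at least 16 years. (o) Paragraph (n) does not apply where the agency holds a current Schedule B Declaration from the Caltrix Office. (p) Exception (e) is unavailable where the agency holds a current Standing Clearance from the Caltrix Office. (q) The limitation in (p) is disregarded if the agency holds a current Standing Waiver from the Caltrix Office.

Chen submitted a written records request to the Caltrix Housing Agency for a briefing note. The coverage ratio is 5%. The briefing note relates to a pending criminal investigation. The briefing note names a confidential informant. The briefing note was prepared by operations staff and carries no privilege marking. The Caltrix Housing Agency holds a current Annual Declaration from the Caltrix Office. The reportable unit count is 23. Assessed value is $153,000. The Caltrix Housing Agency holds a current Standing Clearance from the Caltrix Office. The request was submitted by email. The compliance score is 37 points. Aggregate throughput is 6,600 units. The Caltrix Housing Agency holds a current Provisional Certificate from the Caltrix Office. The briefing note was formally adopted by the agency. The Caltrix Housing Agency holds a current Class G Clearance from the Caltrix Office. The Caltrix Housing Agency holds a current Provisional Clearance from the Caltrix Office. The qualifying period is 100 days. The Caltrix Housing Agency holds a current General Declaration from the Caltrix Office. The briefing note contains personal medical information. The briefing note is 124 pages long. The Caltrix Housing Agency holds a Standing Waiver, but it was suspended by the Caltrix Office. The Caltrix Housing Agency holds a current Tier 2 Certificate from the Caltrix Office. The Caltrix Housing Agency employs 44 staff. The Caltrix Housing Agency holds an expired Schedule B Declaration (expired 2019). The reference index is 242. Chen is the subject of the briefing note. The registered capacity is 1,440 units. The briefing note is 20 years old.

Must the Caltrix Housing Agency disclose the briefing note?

Exception (a) is satisfied on its face — a current Annual Declaration is held; assessed value is $153,000, less than the $159,000 limit; the coverage ratio is 5%, below the 7% limit. Turning to paragraphs (f)–(m): (f) operates — the reportable unit count is 23, below the 26 limit. (g) is engaged (Chen is the subject of the briefing note), but is set aside by (h): (h) operates — a current General Declaration is held. (i) would limit (h) — the compliance score is 37 points, meeting the 36 points threshold — but (j) sets (i) aside: (j) operates — the qualifying period is 100 days, meeting the 80 days threshold. (k) operates (a current Provisional Clearance is held), but is displaced by (l): (l) operates against (k): a current Tier 2 Certificate is held. (m), which would lift (l), is not engaged — the reference index is 242, not less than 238. Exception (a) does not apply.
Exception (b) does not apply: the briefing note carries no privilege marking.
Exception (c) requires that the registered capacity is no less than 1,620 units; but the registered capacity is 1,440 units, short of 1,620 units, so (c) is unavailable.
Exception (d): a current Class G Clearance is held; the briefing note relates to a pending investigation; a current Provisional Certificate is held — every condition holds. Turning to paragraphs (n)–(o): (n) operates against (d): the record's age is 20 years, meeting the 16 years threshold. (o) is not engaged (the Schedule B Declaration is not current), so (n) stands. Exception (d) does not apply.
Exception (e) requires that the record is a draft not yet adopted by the agency; but the briefing note has been formally adopted, so (e) is unavailable.
No exception is made out. the Caltrix Housing Agency falls within the general rule.

Yes — the Caltrix Housing Agency must disclose the briefing note.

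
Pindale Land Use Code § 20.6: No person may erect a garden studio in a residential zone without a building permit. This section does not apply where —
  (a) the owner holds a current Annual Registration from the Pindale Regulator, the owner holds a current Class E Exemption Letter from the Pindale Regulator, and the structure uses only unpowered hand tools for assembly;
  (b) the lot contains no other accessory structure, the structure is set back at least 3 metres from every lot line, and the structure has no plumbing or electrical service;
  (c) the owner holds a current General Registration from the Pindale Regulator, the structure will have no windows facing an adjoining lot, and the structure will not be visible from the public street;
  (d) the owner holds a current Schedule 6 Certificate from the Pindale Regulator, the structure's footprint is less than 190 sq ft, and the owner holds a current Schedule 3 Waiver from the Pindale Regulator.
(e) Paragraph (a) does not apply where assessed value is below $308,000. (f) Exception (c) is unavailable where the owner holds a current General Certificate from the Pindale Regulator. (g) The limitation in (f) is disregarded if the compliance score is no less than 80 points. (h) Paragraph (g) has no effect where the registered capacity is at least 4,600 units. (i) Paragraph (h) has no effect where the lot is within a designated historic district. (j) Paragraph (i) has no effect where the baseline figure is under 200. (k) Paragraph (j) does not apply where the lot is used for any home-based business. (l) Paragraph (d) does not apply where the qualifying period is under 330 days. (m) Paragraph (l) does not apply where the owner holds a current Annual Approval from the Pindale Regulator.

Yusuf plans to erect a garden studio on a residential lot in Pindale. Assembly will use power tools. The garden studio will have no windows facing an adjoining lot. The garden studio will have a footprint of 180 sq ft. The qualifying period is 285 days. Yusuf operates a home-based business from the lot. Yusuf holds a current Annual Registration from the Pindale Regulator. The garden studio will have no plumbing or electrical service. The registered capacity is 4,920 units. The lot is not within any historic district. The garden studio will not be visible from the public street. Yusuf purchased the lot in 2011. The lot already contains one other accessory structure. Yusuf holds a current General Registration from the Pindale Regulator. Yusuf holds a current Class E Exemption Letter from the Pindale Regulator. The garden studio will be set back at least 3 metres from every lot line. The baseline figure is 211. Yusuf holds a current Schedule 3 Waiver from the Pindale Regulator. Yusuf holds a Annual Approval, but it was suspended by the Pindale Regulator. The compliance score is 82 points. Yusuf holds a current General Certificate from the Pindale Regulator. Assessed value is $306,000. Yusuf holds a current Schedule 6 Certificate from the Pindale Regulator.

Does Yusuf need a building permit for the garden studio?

Exception (a) requires that the structure uses only unpowered hand tools for assembly; but assembly uses power tools, so (a) is unavailable.
Exception (b) fails — the lot already has another accessory structure.
Exception (c)'s conditions are all satisfied: a current General Registration is held; no windows face an adjoining lot; the structure will not be visible from the street. Turning to paragraphs (f)–(k): (f) operates — a current General Certificate is held. (g) is engaged (the compliance score is 82 points, meeting the 80 points threshold), but is overridden by (h): (h) is engaged — the registered capacity is 4,920 units, meeting the 4,600 units threshold. (i) is inapplicable (the lot is not in a historic district), so (h) stands. So (c) is unavailable.
Exception (d): a current Schedule 6 Certificate is held; the structure's footprint is 180 sq ft, less than the 190 sq ft limit; a current Schedule 3 Waiver is held — every condition holds. But: (l) is triggered — the qualifying period is 285 days, under the 330 days limit. (m) is not engaged (there is no Annual Approval in force), so (l) stands. Exception (d) does not apply.
Every exception is unavailable, so the rule governs.

Yes — Yusuf must obtain a building permit.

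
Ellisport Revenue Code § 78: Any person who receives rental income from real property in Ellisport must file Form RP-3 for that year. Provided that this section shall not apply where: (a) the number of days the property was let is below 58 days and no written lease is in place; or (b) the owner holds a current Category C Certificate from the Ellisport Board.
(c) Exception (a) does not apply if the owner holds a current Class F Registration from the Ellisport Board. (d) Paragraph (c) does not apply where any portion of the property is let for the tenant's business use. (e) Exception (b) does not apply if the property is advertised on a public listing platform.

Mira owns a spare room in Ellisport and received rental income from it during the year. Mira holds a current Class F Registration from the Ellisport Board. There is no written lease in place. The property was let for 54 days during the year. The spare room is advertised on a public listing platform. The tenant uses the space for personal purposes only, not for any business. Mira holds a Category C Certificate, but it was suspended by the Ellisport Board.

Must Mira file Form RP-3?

Yes — Mira must file Form RP-3.

All of (a)'s requirements are met (the number of days the property was let is 54 days, below the 58 days limit; there is no written lease). Turning to paragraphs (c)–(d): (c) operates against (a): a current Class F Registration is held. (d), which would lift (c), is inapplicable — the space is used for personal purposes only. (a) is therefore removed.
Exception (b) fails — there is no Category C Certificate in force.
None of the exceptions is available; § 78 applies in full.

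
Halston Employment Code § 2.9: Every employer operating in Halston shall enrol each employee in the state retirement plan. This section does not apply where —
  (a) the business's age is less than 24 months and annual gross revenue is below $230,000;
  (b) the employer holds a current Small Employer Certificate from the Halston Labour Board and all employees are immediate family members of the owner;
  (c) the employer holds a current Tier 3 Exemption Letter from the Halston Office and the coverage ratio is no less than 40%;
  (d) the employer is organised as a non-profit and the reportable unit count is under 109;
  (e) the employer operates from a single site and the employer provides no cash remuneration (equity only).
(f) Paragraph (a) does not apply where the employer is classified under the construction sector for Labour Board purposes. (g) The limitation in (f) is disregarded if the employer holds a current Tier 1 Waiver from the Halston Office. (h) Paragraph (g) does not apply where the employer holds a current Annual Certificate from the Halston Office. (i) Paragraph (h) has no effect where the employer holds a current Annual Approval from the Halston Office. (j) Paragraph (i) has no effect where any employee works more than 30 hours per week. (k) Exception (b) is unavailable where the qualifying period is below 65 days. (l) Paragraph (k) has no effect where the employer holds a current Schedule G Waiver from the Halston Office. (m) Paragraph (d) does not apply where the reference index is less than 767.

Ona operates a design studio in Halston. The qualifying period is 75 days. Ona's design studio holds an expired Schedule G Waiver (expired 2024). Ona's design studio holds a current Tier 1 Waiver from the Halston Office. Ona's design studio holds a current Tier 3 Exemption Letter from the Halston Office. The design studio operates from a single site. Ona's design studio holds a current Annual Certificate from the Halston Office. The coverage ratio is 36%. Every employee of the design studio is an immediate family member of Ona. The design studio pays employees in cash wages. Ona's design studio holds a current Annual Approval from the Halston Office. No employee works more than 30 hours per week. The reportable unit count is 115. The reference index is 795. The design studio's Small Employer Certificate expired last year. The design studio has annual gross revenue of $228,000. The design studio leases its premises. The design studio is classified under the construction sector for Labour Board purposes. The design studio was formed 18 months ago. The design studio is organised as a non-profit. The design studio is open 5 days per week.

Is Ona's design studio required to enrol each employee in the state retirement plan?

No — exception (a) applies; Ona's design studio is not required to enrol each employee in the state retirement plan.

Exception (a)'s conditions are all satisfied: the business's age is 18 months, less than the 24 months limit; annual gross revenue is $228,000, below the $230,000 limit. Considering the limiting provisions: (f) would limit (a) — the design studio is classified under the construction sector — but (g) sets (f) aside: (g) operates against (f): a current Tier 1 Waiver is held. (h) is triggered (a current Annual Certificate is held), but is displaced by (i): (i) operates — a current Annual Approval is held. (j), which would lift (i), is not engaged — no employee exceeds 30 hours/week. (a) remains available.
Exception (b) fails — the Small Employer Certificate has expired.
Exception (c) requires that the coverage ratio is no less than 40%; but the coverage ratio is 36%, short of 40%, so (c) is unavailable.
Exception (d) requires that the reportable unit count is under 109; but the reportable unit count is 115, not under 109, so (d) is unavailable.
Exception (e) requires that the employer provides no cash remuneration (equity only); but employees are paid cash wages, so (e) is unavailable.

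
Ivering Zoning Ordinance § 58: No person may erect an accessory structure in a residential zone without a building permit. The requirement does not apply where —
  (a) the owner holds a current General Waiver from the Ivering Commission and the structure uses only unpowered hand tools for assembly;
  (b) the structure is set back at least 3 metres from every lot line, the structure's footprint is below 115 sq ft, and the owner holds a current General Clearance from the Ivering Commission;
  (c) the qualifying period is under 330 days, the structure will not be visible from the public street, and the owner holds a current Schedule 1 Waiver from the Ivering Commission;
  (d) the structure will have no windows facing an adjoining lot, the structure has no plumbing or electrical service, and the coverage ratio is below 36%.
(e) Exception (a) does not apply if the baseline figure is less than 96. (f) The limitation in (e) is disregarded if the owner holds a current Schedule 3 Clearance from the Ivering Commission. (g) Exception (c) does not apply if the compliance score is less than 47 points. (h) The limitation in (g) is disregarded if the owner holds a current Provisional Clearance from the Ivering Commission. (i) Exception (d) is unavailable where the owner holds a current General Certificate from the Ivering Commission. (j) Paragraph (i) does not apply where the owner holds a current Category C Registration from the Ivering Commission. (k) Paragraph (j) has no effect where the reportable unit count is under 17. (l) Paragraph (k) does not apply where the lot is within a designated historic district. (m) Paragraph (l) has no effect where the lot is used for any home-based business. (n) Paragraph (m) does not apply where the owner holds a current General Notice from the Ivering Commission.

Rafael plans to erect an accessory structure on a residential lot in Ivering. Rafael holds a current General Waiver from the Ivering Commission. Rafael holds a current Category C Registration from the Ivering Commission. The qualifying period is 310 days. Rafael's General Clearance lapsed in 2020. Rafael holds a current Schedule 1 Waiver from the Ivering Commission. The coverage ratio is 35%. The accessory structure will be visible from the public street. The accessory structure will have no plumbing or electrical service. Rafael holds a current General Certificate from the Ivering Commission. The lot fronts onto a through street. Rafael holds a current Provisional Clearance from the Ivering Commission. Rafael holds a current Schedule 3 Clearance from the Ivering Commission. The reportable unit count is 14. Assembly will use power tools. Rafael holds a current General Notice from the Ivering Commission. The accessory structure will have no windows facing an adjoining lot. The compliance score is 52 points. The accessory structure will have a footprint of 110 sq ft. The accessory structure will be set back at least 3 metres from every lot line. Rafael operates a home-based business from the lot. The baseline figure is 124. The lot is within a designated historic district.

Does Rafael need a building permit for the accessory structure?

Exception (a) fails — assembly uses power tools.
Exception (b) does not apply: there is no General Clearance in force.
Exception (c) requires that the structure will not be visible from the public street; but the structure will be visible from the street, so (c) is unavailable.
Exception (d): no windows face an adjoining lot; there is no plumbing or electrical service; the coverage ratio is 35%, below the 36% limit — every condition holds. Considering the limiting provisions: (i) would limit (d) — a current General Certificate is held — but (j) sets (i) aside: (j) operates against (i): a current Category C Registration is held. (k) would limit (j) — the reportable unit count is 14, under the 17 limit — but (l) sets (k) aside: (l) operates against (k): the lot is in a historic district. (m) would limit (l) — a home-based business operates on the lot — but (n) sets (m) aside: (n) applies — a current General Notice is held. (d) remains available.

No — exception (d) applies; Rafael does not need a building permit.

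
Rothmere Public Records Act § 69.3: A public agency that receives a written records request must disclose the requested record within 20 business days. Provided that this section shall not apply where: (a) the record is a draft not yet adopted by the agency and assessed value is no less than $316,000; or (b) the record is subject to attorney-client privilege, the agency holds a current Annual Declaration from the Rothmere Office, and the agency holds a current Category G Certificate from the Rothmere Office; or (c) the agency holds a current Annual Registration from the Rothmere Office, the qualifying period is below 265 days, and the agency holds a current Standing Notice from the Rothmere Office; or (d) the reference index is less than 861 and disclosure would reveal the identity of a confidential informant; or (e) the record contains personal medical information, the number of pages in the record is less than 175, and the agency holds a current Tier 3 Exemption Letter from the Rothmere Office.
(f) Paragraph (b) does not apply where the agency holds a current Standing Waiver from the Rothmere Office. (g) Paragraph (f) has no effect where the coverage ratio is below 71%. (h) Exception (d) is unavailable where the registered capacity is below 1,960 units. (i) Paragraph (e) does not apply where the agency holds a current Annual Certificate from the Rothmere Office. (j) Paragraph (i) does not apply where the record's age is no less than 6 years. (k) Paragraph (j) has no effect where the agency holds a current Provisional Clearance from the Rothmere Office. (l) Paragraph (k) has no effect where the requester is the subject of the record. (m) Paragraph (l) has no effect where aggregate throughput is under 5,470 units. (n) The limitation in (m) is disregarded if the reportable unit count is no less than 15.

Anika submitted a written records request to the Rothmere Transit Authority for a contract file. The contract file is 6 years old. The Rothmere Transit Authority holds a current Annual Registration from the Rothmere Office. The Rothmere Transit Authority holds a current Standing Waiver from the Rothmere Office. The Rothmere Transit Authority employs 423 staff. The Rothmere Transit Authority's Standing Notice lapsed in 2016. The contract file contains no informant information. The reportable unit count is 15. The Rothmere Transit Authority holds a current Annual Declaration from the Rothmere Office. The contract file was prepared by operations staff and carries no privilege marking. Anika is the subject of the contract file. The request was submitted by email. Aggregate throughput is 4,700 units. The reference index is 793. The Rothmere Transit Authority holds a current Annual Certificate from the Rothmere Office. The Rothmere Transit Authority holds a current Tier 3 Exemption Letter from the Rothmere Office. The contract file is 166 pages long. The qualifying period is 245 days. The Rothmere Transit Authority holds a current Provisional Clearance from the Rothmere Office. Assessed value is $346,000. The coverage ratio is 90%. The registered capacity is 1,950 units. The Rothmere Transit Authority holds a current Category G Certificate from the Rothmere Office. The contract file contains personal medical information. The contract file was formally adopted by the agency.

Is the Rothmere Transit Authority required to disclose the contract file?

No — exception (e) applies; the Rothmere Transit Authority is not required to disclose the contract file.

Exception (a) does not apply: the contract file has been formally adopted.
Exception (b) requires that the record is subject to attorney-client privilege; but the contract file carries no privilege marking, so (b) is unavailable.
Exception (c) fails — the Standing Notice is not current.
Exception (d) fails — the contract file contains no informant information.
Exception (e) is satisfied on its face — the contract file contains personal medical information; the number of pages in the record is 166, less than the 175 limit; a current Tier 3 Exemption Letter is held. Applying paragraphs (i)–(n): (i) would limit (e) — a current Annual Certificate is held — but (j) sets (i) aside: (j) operates against (i): the record's age is 6 years, meeting the 6 years threshold. (k) is engaged (a current Provisional Clearance is held), but is set aside by (l): (l) operates — Anika is the subject of the contract file. (m) would limit (l) — aggregate throughput is 4,700 units, under the 5,470 units limit — but (n) sets (m) aside: (n) operates — the reportable unit count is 15, meeting the 15 threshold. So (e) applies.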